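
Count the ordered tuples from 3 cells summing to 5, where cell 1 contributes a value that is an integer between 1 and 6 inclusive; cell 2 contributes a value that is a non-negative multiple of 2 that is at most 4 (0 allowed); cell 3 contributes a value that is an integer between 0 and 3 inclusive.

The generating function for the choices is (x + x^2 + x^3 + x^4 + x^5 + x^6)·(1 + x^2 + x^4)·(1 + x + x^2 + x^3); the count is [x^5].
(x + x^2 + x^3 + x^4 + x^5 + x^6) has coefficients 0,1,1,1,1,1 for degrees 0…5.
(1 + x^2 + x^4) has coefficients 1,0,1,0,1,0 for degrees 0…5.
Finally multiplying by (1 + x + x^2 + x^3), the product of all factors after the first has coefficients 1,1,2,2,2,2 for degrees 0…5.
[x^5] = 1·2 + 1·2 + 1·2 + 1·1 + 1·1 = 8.

8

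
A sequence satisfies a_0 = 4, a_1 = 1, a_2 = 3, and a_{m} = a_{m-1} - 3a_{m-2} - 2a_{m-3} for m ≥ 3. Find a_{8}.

-101

The ordinary generating function has denominator 1 - y + 3y^2 + 2y^3.
Iterating the recurrence: a_0,…,a_{8} = 4, 1, 3, -8, -19, -1, 72, 113, -101.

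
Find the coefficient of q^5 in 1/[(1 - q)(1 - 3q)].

The denominator gives the recurrence a_n = 4a_(n−1) − 3a_(n−2) for n ≥ 2; the numerator fixes a_0 = 1, a_1 = 4.
Iterating: 1, 4, 13, 40, 121, 364, so a_5 = 364.

364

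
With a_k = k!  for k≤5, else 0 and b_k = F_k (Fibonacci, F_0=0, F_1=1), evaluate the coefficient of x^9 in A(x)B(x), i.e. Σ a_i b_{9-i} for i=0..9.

Write out a_i and b_{9-i} for i = 0,…,9 and sum the products.
Σ = 1·34 + 1·21 + 2·13 + 6·8 + 24·5 + 120·3 + 0·2 + 0·1 + 0·1 + 0·0 = 609.

609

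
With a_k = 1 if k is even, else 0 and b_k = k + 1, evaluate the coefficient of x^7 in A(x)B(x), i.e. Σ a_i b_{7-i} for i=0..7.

20

This is [x^7] in the product of the two ordinary generating functions.
Σ = 1·8 + 0·7 + 1·6 + 0·5 + 1·4 + 0·3 + 1·2 + 0·1 = 20.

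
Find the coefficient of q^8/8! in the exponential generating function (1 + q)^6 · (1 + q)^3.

362880

The EGF product rule gives c_8 = Σ_{k_1+k_2=8} C(8; k_1,k_2) · ∏ g_i(k_i), where (1+q)^6 gives the falling factorial (6)_k; (1+q)^3 gives the falling factorial (3)_k.
g_1(k) for k = 0…8: 1, 6, 30, 120, 360, 720, 720, 0, 0.
g_2(k) for k = 0…8: 1, 3, 6, 6, 0, 0, 0, 0, 0.
c_8 = Σ_k C(8,k)·g_1(k)·g_2(8−k) = 56·720·6 + 28·720·6 = 241920 + 120960 = 362880.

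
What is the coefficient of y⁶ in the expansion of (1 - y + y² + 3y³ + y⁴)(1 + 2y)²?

4

(1 - y + y² + 3y³ + y⁴) has coefficients 1,-1,1,3,1 for degrees 0…4.
(1 + 2y)² has coefficients 1,4,4,0,0,0,0 for degrees 0…6.
[y⁶] = 1·0 − 1·0 + 1·0 + 3·0 + 1·4 = 4.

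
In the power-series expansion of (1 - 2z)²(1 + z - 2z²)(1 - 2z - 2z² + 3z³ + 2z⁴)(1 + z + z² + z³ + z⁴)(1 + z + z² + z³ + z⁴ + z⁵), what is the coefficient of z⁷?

(1 - 2z)² has coefficients 1,-4,4 for degrees 0…2.
(1 + z - 2z²) has coefficients 1,1,-2,0,0,0,0,0 for degrees 0…7.
Multiplying by (1 - 2z - 2z² + 3z³ + 2z⁴) gives running coefficients 1,-1,-6,5,9,-4,-4,0 for degrees 0…7.
Multiplying by (1 + z + z² + z³ + z⁴) gives running coefficients 1,0,-6,-1,8,3,0,6 for degrees 0…7.
Finally multiplying by (1 + z + z² + z³ + z⁴ + z⁵), the product of all factors after the first has coefficients 1,1,-5,-6,2,5,4,10 for degrees 0…7.
[z⁷] = 1·10 − 4·4 + 4·5 = 14.

14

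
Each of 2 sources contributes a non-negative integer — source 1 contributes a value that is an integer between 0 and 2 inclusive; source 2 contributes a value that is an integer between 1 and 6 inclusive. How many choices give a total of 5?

3

The generating function for the choices is (1 + q + q^2)·(q + q^2 + q^3 + q^4 + q^5 + q^6); the count is [q^5].
(1 + q + q^2) has coefficients 1,1,1 for degrees 0…2.
(q + q^2 + q^3 + q^4 + q^5 + q^6) has coefficients 0,1,1,1,1,1 for degrees 0…5.
[q^5] = 1·1 + 1·1 + 1·1 = 3.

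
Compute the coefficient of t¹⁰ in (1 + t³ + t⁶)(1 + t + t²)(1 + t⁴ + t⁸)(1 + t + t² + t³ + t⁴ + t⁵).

13

(1 + t³ + t⁶) has coefficients 1,0,0,1,0,0,1 for degrees 0…6.
(1 + t + t²) has coefficients 1,1,1,0,0,0,0,0,0,0,0 for degrees 0…10.
Multiplying by (1 + t⁴ + t⁸) gives running coefficients 1,1,1,0,1,1,1,0,1,1,1 for degrees 0…10.
Finally multiplying by (1 + t + t² + t³ + t⁴ + t⁵), the product of all factors after the first has coefficients 1,2,3,3,4,5,5,4,4,5,5 for degrees 0…10.
[t¹⁰] = 1·5 + 1·4 + 1·4 = 13.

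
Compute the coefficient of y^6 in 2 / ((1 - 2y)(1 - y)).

Partial fractions give a closed form: a_n = (4)·2^n + (-2)·1^n.
At n = 6: a_6 = 254.

254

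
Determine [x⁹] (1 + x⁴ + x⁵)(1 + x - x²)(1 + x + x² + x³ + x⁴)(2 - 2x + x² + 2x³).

4

(1 + x⁴ + x⁵) has coefficients 1,0,0,0,1,1 for degrees 0…5.
(1 + x - x²) has coefficients 1,1,-1,0,0,0,0,0,0,0 for degrees 0…9.
Multiplying by (1 + x + x² + x³ + x⁴) gives running coefficients 1,2,1,1,1,0,-1,0,0,0 for degrees 0…9.
Finally multiplying by (2 - 2x + x² + 2x³), the product of all factors after the first has coefficients 2,2,-1,4,5,1,1,4,-1,-2 for degrees 0…9.
[x⁹] = 1·(-2) + 1·1 + 1·5 = 4.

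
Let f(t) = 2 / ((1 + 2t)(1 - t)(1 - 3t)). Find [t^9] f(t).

Partial fractions give a closed form: a_n = (8/15)·(-2)^n + (-1/3)·1^n + (9/5)·3^n.
At n = 9: a_9 = 35156.

35156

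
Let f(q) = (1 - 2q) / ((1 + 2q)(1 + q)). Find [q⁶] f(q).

253

The denominator gives the recurrence a_n = −3a_(n−1) − 2a_(n−2) for n ≥ 2; the numerator fixes a_0 = 1, a_1 = -5.
Iterating: 1, -5, 13, -29, 61, -125, 253, so a_6 = 253.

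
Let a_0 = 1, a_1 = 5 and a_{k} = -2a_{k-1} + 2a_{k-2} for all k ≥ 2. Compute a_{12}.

The ordinary generating function has denominator 1 + 2z - 2z^2.
Iterating the recurrence: a_0,…,a_{12} = 1, 5, -8, 26, -68, 188, -512, 1400, -3824, 10448, -28544, 77984, -213056.

-213056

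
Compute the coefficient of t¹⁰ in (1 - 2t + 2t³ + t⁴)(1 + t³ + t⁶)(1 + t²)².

4

(1 - 2t + 2t³ + t⁴) has coefficients 1,-2,0,2,1 for degrees 0…4.
(1 + t³ + t⁶) has coefficients 1,0,0,1,0,0,1,0,0,0,0 for degrees 0…10.
Finally multiplying by (1 + t²)², the product of all factors after the first has coefficients 1,0,2,1,1,2,1,1,2,0,1 for degrees 0…10.
[t¹⁰] = 1·1 − 2·0 + 2·1 + 1·1 = 4.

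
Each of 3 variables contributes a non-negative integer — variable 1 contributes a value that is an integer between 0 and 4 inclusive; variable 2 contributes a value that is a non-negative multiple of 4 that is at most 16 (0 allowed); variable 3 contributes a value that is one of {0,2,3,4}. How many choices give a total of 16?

The generating function for the choices is (1 + q + q^2 + q^3 + q^4)·(1 + q^4 + q^8 + q^12 + q^16)·(1 + q^2 + q^3 + q^4); the count is [q^16].
(1 + q + q^2 + q^3 + q^4) has coefficients 1,1,1,1,1 for degrees 0…4.
(1 + q^4 + q^8 + q^12 + q^16) has coefficients 1,0,0,0,1,0,0,0,1,0,0,0,1,0,0,0,1 for degrees 0…16.
Finally multiplying by (1 + q^2 + q^3 + q^4), the product of all factors after the first has coefficients 1,0,1,1,2,0,1,1,2,0,1,1,2,0,1,1,2 for degrees 0…16.
[q^16] = 1·2 + 1·1 + 1·1 + 1·0 + 1·2 = 6.

6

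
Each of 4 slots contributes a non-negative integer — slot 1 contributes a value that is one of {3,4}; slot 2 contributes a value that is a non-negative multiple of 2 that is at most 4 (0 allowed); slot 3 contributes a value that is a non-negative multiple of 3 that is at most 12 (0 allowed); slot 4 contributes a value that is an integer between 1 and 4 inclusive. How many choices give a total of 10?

8

The generating function for the choices is (y^3 + y^4)·(1 + y^2 + y^4)·(1 + y^3 + y^6 + y^9 + y^12)·(y + y^2 + y^3 + y^4); the count is [y^10].
(y^3 + y^4) has coefficients 0,0,0,1,1 for degrees 0…4.
(1 + y^2 + y^4) has coefficients 1,0,1,0,1,0,0,0,0,0,0 for degrees 0…10.
Multiplying by (1 + y^3 + y^6 + y^9 + y^12) gives running coefficients 1,0,1,1,1,1,1,1,1,1,1 for degrees 0…10.
Finally multiplying by (y + y^2 + y^3 + y^4), the product of all factors after the first has coefficients 0,1,1,2,3,3,4,4,4,4,4 for degrees 0…10.
[y^10] = 1·4 + 1·4 = 8.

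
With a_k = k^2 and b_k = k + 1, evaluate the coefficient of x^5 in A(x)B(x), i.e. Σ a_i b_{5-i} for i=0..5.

Write out a_i and b_{5-i} for i = 0,…,5 and sum the products.
Σ = 0·6 + 1·5 + 4·4 + 9·3 + 16·2 + 25·1 = 105.

105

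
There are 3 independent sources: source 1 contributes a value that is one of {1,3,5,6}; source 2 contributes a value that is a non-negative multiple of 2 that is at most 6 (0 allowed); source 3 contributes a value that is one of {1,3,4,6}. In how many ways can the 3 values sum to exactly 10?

The generating function for the choices is (y + y³ + y⁵ + y⁶)·(1 + y² + y⁴ + y⁶)·(y + y³ + y⁴ + y⁶); the count is [y¹⁰].
(y + y³ + y⁵ + y⁶) has coefficients 0,1,0,1,0,1,1 for degrees 0…6.
(1 + y² + y⁴ + y⁶) has coefficients 1,0,1,0,1,0,1,0,0,0,0 for degrees 0…10.
Finally multiplying by (y + y³ + y⁴ + y⁶), the product of all factors after the first has coefficients 0,1,0,2,1,2,2,2,2,1,2 for degrees 0…10.
[y¹⁰] = 1·1 + 1·2 + 1·2 + 1·1 = 6.

6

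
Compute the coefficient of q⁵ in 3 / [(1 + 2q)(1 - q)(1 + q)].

Partial fractions give a closed form: a_n = (4)·(-2)^n + (1/2)·1^n + (-3/2)·(-1)^n.
At n = 5: a_5 = -126.

-126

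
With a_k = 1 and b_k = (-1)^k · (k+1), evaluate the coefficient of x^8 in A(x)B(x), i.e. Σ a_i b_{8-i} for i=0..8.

5

Write out a_i and b_{8-i} for i = 0,…,8 and sum the products.
Σ = 1·9 + 1·(-8) + 1·7 + 1·(-6) + 1·5 + 1·(-4) + 1·3 + 1·(-2) + 1·1 = 5.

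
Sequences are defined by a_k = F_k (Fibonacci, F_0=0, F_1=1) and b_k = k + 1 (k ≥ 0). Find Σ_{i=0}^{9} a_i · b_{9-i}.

Write out a_i and b_{9-i} for i = 0,…,9 and sum the products.
Σ = 0·10 + 1·9 + 1·8 + 2·7 + 3·6 + 5·5 + 8·4 + 13·3 + 21·2 + 34·1 = 221.

221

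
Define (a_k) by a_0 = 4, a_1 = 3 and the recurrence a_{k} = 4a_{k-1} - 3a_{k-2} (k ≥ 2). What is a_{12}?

-265716

The ordinary generating function has denominator 1 - 4q + 3q^2.
Iterating the recurrence: a_0,…,a_{12} = 4, 3, 0, -9, -36, -117, -360, -1089, -3276, -9837, -29520, -88569, -265716.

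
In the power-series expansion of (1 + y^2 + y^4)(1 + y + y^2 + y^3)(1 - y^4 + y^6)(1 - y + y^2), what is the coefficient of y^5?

(1 + y^2 + y^4) has coefficients 1,0,1,0,1 for degrees 0…4.
(1 + y + y^2 + y^3) has coefficients 1,1,1,1,0,0 for degrees 0…5.
Multiplying by (1 - y^4 + y^6) gives running coefficients 1,1,1,1,-1,-1 for degrees 0…5.
Finally multiplying by (1 - y + y^2), the product of all factors after the first has coefficients 1,0,1,1,-1,1 for degrees 0…5.
[y^5] = 1·1 + 1·1 + 1·0 = 2.

2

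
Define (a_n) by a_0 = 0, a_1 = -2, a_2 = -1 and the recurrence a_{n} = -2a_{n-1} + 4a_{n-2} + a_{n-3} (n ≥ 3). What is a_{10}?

9962

The ordinary generating function has denominator 1 + 2q - 4q^2 - q^3.
Iterating the recurrence: a_0,…,a_{10} = 0, -2, -1, -6, 6, -37, 92, -326, 983, -3178, 9962.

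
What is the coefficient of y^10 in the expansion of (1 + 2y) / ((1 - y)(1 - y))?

The denominator gives the recurrence a_n = 2a_(n−1) − a_(n−2) for n ≥ 2; the numerator fixes a_0 = 1, a_1 = 4.
Iterating: 1, 4, 7, 10, 13, 16, 19, 22, 25, 28, 31, so a_10 = 31.

31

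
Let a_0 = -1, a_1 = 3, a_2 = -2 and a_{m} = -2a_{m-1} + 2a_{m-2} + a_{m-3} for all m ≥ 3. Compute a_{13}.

The ordinary generating function has denominator 1 + 2x - 2x^2 - x^3.
Iterating the recurrence: a_0,…,a_{13} = -1, 3, -2, 9, -19, 54, -137, 363, -946, 2481, -6491, 16998, -44497, 116499.

116499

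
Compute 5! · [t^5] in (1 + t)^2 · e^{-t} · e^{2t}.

The EGF product rule gives c_5 = Σ_{k_1+k_2+k_3=5} C(5; k_1,k_2,k_3) · ∏ g_i(k_i), where (1+t)^2 gives the falling factorial (2)_k; e^{-t} gives (-1)^k; e^{2t} gives (2)^k.
g_1(k) for k = 0…5: 1, 2, 2, 0, 0, 0.
g_2(k) for k = 0…5: 1, -1, 1, -1, 1, -1.
g_3(k) for k = 0…5: 1, 2, 4, 8, 16, 32.
First combine the last two factors: h(k) = Σ_j C(k,j)·g_2(j)·g_3(k−j) for k = 0…5: 1, 1, 1, 1, 1, 1.
c_5 = Σ_k C(5,k)·g_1(k)·h(5−k) = 1·1·1 + 5·2·1 + 10·2·1 = 1 + 10 + 20 = 31.

31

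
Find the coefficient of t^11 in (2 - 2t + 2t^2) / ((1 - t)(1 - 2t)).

The denominator gives the recurrence a_n = 3a_(n−1) − 2a_(n−2) for n ≥ 3; the numerator fixes a_0 = 2, a_1 = 4, a_2 = 10.
Iterating: 2, 4, 10, 22, 46, 94, 190, 382, 766, 1534, 3070, 6142, so a_11 = 6142.

6142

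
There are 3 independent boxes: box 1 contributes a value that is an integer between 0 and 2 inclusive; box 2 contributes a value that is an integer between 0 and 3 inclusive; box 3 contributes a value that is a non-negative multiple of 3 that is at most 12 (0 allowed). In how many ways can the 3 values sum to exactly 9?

4

The generating function for the choices is (1 + x + x²)·(1 + x + x² + x³)·(1 + x³ + x⁶ + x⁹ + x¹²); the count is [x⁹].
(1 + x + x²) has coefficients 1,1,1 for degrees 0…2.
(1 + x + x² + x³) has coefficients 1,1,1,1,0,0,0,0,0,0 for degrees 0…9.
Finally multiplying by (1 + x³ + x⁶ + x⁹ + x¹²), the product of all factors after the first has coefficients 1,1,1,2,1,1,2,1,1,2 for degrees 0…9.
[x⁹] = 1·2 + 1·1 + 1·1 = 4.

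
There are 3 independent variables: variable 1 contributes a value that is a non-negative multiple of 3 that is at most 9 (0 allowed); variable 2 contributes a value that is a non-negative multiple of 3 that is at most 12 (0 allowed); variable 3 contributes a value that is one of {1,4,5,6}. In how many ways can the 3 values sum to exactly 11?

The generating function for the choices is (1 + z^3 + z^6 + z^9)·(1 + z^3 + z^6 + z^9 + z^12)·(z + z^4 + z^5 + z^6); the count is [z^11].
(1 + z^3 + z^6 + z^9) has coefficients 1,0,0,1,0,0,1,0,0,1 for degrees 0…9.
(1 + z^3 + z^6 + z^9 + z^12) has coefficients 1,0,0,1,0,0,1,0,0,1,0,0 for degrees 0…11.
Finally multiplying by (z + z^4 + z^5 + z^6), the product of all factors after the first has coefficients 0,1,0,0,2,1,1,2,1,1,2,1 for degrees 0…11.
[z^11] = 1·1 + 1·1 + 1·1 + 1·0 = 3.

3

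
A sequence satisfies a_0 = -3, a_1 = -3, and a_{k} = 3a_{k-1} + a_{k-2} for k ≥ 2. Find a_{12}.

-1826283

The ordinary generating function has denominator 1 - 3z - z^2.
Iterating the recurrence: a_0,…,a_{12} = -3, -3, -12, -39, -129, -426, -1407, -4647, -15348, -50691, -167421, -552954, -1826283.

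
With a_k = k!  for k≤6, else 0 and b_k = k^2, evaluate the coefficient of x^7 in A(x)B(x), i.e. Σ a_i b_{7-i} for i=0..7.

This is [x^7] in the product of the two ordinary generating functions.
Σ = 1·49 + 1·36 + 2·25 + 6·16 + 24·9 + 120·4 + 720·1 + 0·0 = 1647.

1647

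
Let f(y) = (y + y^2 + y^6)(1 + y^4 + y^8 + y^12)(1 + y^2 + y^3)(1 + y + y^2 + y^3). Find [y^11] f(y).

(y + y^2 + y^6) has coefficients 0,1,1,0,0,0,1 for degrees 0…6.
(1 + y^4 + y^8 + y^12) has coefficients 1,0,0,0,1,0,0,0,1,0,0,0 for degrees 0…11.
Multiplying by (1 + y^2 + y^3) gives running coefficients 1,0,1,1,1,0,1,1,1,0,1,1 for degrees 0…11.
Finally multiplying by (1 + y + y^2 + y^3), the product of all factors after the first has coefficients 1,1,2,3,3,3,3,3,3,3,3,3 for degrees 0…11.
[y^11] = 1·3 + 1·3 + 1·3 = 9.

9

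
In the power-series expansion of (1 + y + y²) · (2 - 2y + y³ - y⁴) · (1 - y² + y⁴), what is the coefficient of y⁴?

(1 + y + y²) has coefficients 1,1,1 for degrees 0…2.
(2 - 2y + y³ - y⁴) has coefficients 2,-2,0,1,-1 for degrees 0…4.
Finally multiplying by (1 - y² + y⁴), the product of all factors after the first has coefficients 2,-2,-2,3,1 for degrees 0…4.
[y⁴] = 1·1 + 1·3 + 1·(-2) = 2.

2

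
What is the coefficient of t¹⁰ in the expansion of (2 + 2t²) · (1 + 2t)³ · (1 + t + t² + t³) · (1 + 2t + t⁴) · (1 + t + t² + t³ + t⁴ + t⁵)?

1208

(2 + 2t²) has coefficients 2,0,2 for degrees 0…2.
(1 + 2t)³ has coefficients 1,6,12,8,0,0,0,0,0,0,0 for degrees 0…10.
Multiplying by (1 + t + t² + t³) gives running coefficients 1,7,19,27,26,20,8,0,0,0,0 for degrees 0…10.
Multiplying by (1 + 2t + t⁴) gives running coefficients 1,9,33,65,81,79,67,43,26,20,8 for degrees 0…10.
Finally multiplying by (1 + t + t² + t³ + t⁴ + t⁵), the product of all factors after the first has coefficients 1,10,43,108,189,268,334,368,361,316,243 for degrees 0…10.
[t¹⁰] = 2·243 + 2·361 = 1208.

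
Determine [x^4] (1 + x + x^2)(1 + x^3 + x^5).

(1 + x + x^2) has coefficients 1,1,1 for degrees 0…2.
(1 + x^3 + x^5) has coefficients 1,0,0,1,0 for degrees 0…4.
[x^4] = 1·0 + 1·1 + 1·0 = 1.

1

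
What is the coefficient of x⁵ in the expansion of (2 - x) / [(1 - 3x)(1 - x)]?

607

The denominator gives the recurrence a_n = 4a_(n−1) − 3a_(n−2) for n ≥ 3; the numerator fixes a_0 = 2, a_1 = 7, a_2 = 22.
Iterating: 2, 7, 22, 67, 202, 607, so a_5 = 607.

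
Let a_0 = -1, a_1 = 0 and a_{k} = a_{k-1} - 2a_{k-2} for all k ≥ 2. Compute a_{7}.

10

The ordinary generating function has denominator 1 - q + 2q^2.
Iterating the recurrence: a_0,…,a_{7} = -1, 0, 2, 2, -2, -6, -2, 10.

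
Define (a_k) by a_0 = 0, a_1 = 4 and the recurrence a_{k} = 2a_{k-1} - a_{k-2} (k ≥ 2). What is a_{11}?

The ordinary generating function has denominator 1 - 2z + z^2.
Iterating the recurrence: a_0,…,a_{11} = 0, 4, 8, 12, 16, 20, 24, 28, 32, 36, 40, 44.

44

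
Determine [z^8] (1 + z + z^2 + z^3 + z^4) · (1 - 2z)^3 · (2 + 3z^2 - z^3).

(1 + z + z^2 + z^3 + z^4) has coefficients 1,1,1,1,1 for degrees 0…4.
(1 - 2z)^3 has coefficients 1,-6,12,-8,0,0,0,0,0 for degrees 0…8.
Finally multiplying by (2 + 3z^2 - z^3), the product of all factors after the first has coefficients 2,-12,27,-35,42,-36,8,0,0 for degrees 0…8.
[z^8] = 1·0 + 1·0 + 1·8 + 1·(-36) + 1·42 = 14.

14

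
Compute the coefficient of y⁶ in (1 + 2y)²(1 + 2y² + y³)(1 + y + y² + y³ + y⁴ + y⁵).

35

(1 + 2y)² has coefficients 1,4,4 for degrees 0…2.
(1 + 2y² + y³) has coefficients 1,0,2,1,0,0,0 for degrees 0…6.
Finally multiplying by (1 + y + y² + y³ + y⁴ + y⁵), the product of all factors after the first has coefficients 1,1,3,4,4,4,3 for degrees 0…6.
[y⁶] = 1·3 + 4·4 + 4·4 = 35.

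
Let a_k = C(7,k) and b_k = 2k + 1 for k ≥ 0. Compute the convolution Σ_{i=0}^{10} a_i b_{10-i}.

The convolution is the x^10 coefficient of A(x)B(x).
Σ = 1·21 + 7·19 + 21·17 + 35·15 + 35·13 + 21·11 + 7·9 + 1·7 + 0·5 + 0·3 + 0·1 = 1792.

1792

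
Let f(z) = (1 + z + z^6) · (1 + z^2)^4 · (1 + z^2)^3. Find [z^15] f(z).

(1 + z + z^6) has coefficients 1,1,0,0,0,0,1 for degrees 0…6.
(1 + z^2)^4 has coefficients 1,0,4,0,6,0,4,0,1,0,0,0,0,0,0,0 for degrees 0…15.
Finally multiplying by (1 + z^2)^3, the product of all factors after the first has coefficients 1,0,7,0,21,0,35,0,35,0,21,0,7,0,1,0 for degrees 0…15.
[z^15] = 1·0 + 1·1 + 1·0 = 1.

1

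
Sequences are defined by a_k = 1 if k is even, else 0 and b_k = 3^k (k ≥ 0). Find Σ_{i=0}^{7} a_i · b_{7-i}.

The convolution is the x^7 coefficient of A(x)B(x).
Σ = 1·2187 + 0·729 + 1·243 + 0·81 + 1·27 + 0·9 + 1·3 + 0·1 = 2460.

2460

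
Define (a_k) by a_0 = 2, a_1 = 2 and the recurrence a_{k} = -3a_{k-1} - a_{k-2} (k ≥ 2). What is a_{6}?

The ordinary generating function has denominator 1 + 3z + z^2.
Iterating the recurrence: a_0,…,a_{6} = 2, 2, -8, 22, -58, 152, -398.

-398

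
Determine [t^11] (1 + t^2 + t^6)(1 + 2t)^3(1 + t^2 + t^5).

(1 + t^2 + t^6) has coefficients 1,0,1,0,0,0,1 for degrees 0…6.
(1 + 2t)^3 has coefficients 1,6,12,8,0,0,0,0,0,0,0,0 for degrees 0…11.
Finally multiplying by (1 + t^2 + t^5), the product of all factors after the first has coefficients 1,6,13,14,12,9,6,12,8,0,0,0 for degrees 0…11.
[t^11] = 1·0 + 1·0 + 1·9 = 9.

9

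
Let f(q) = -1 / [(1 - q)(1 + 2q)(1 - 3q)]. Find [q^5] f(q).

-210

The denominator gives the recurrence a_n = 2a_(n−1) + 5a_(n−2) − 6a_(n−3) for n ≥ 3; the numerator fixes a_0 = -1, a_1 = -2, a_2 = -9.
Iterating: -1, -2, -9, -22, -77, -210, so a_5 = -210.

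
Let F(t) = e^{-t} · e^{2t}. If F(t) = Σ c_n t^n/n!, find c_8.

1

The EGF product rule gives c_8 = Σ_{k_1+k_2=8} C(8; k_1,k_2) · ∏ g_i(k_i), where e^{-t} gives (-1)^k; e^{2t} gives (2)^k.
g_1(k) for k = 0…8: 1, -1, 1, -1, 1, -1, 1, -1, 1.
g_2(k) for k = 0…8: 1, 2, 4, 8, 16, 32, 64, 128, 256.
c_8 = Σ_k C(8,k)·g_1(k)·g_2(8−k) = 1·1·256 + 8·(-1)·128 + 28·1·64 + 56·(-1)·32 + 70·1·16 + 56·(-1)·8 + 28·1·4 + 8·(-1)·2 + 1·1·1 = 256 − 1024 + 1792 − 1792 + 1120 − 448 + 112 − 16 + 1 = 1.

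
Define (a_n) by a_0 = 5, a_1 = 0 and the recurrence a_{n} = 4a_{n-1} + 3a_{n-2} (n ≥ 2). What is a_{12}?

The ordinary generating function has denominator 1 - 4z - 3z^2.
Iterating the recurrence: a_0,…,a_{12} = 5, 0, 15, 60, 285, 1320, 6135, 28500, 132405, 615120, 2857695, 13276140, 61677645.

61677645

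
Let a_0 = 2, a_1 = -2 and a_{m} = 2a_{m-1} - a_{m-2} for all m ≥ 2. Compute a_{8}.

The ordinary generating function has denominator 1 - 2t + t^2.
Iterating the recurrence: a_0,…,a_{8} = 2, -2, -6, -10, -14, -18, -22, -26, -30.

-30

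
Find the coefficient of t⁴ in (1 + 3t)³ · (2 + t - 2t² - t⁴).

(1 + 3t)³ has coefficients 1,9,27,27 for degrees 0…3.
(2 + t - 2t² - t⁴) has coefficients 2,1,-2,0,-1 for degrees 0…4.
[t⁴] = 1·(-1) + 9·0 + 27·(-2) + 27·1 = -28.

-28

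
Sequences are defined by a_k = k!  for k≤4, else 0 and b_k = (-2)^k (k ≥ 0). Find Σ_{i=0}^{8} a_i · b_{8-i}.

448

Write out a_i and b_{8-i} for i = 0,…,8 and sum the products.
Σ = 1·256 + 1·(-128) + 2·64 + 6·(-32) + 24·16 + 0·(-8) + 0·4 + 0·(-2) + 0·1 = 448.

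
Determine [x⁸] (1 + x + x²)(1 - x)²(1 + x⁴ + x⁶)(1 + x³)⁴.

-3

(1 + x + x²) has coefficients 1,1,1 for degrees 0…2.
(1 - x)² has coefficients 1,-2,1,0,0,0,0,0,0 for degrees 0…8.
Multiplying by (1 + x⁴ + x⁶) gives running coefficients 1,-2,1,0,1,-2,2,-2,1 for degrees 0…8.
Finally multiplying by (1 + x³)⁴, the product of all factors after the first has coefficients 1,-2,1,4,-7,2,8,-10,-1 for degrees 0…8.
[x⁸] = 1·(-1) + 1·(-10) + 1·8 = -3.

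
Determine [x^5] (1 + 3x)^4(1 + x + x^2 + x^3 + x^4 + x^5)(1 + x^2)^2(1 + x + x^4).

1023

(1 + 3x)^4 has coefficients 1,12,54,108,81 for degrees 0…4.
(1 + x + x^2 + x^3 + x^4 + x^5) has coefficients 1,1,1,1,1,1 for degrees 0…5.
Multiplying by (1 + x^2)^2 gives running coefficients 1,1,3,3,4,4 for degrees 0…5.
Finally multiplying by (1 + x + x^4), the product of all factors after the first has coefficients 1,2,4,6,8,9 for degrees 0…5.
[x^5] = 1·9 + 12·8 + 54·6 + 108·4 + 81·2 = 1023.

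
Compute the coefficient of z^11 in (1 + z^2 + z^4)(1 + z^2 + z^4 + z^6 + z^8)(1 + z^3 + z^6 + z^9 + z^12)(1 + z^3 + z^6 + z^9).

14

(1 + z^2 + z^4) has coefficients 1,0,1,0,1 for degrees 0…4.
(1 + z^2 + z^4 + z^6 + z^8) has coefficients 1,0,1,0,1,0,1,0,1,0,0,0 for degrees 0…11.
Multiplying by (1 + z^3 + z^6 + z^9 + z^12) gives running coefficients 1,0,1,1,1,1,2,1,2,2,1,2 for degrees 0…11.
Finally multiplying by (1 + z^3 + z^6 + z^9), the product of all factors after the first has coefficients 1,0,1,2,1,2,4,2,4,6,3,6 for degrees 0…11.
[z^11] = 1·6 + 1·6 + 1·2 = 14.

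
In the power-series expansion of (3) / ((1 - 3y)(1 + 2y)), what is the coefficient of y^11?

Partial fractions give a closed form: a_n = (9/5)·3^n + (6/5)·(-2)^n.
At n = 11: a_11 = 316407.

316407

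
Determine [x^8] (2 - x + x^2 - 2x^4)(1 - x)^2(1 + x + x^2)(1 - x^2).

-3

(2 - x + x^2 - 2x^4) has coefficients 2,-1,1,0,-2 for degrees 0…4.
(1 - x)^2 has coefficients 1,-2,1,0,0,0,0,0,0 for degrees 0…8.
Multiplying by (1 + x + x^2) gives running coefficients 1,-1,0,-1,1,0,0,0,0 for degrees 0…8.
Finally multiplying by (1 - x^2), the product of all factors after the first has coefficients 1,-1,-1,0,1,1,-1,0,0 for degrees 0…8.
[x^8] = 2·0 − 1·0 + 1·(-1) − 2·1 = -3.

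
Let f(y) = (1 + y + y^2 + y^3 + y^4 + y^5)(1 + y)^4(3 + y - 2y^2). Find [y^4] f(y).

41

(1 + y + y^2 + y^3 + y^4 + y^5) has coefficients 1,1,1,1,1 for degrees 0…4.
(1 + y)^4 has coefficients 1,4,6,4,1 for degrees 0…4.
Finally multiplying by (3 + y - 2y^2), the product of all factors after the first has coefficients 3,13,20,10,-5 for degrees 0…4.
[y^4] = 1·(-5) + 1·10 + 1·20 + 1·13 + 1·3 = 41.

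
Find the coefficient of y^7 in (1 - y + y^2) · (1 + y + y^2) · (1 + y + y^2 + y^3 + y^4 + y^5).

(1 - y + y^2) has coefficients 1,-1,1 for degrees 0…2.
(1 + y + y^2) has coefficients 1,1,1,0,0,0,0,0 for degrees 0…7.
Finally multiplying by (1 + y + y^2 + y^3 + y^4 + y^5), the product of all factors after the first has coefficients 1,2,3,3,3,3,2,1 for degrees 0…7.
[y^7] = 1·1 − 1·2 + 1·3 = 2.

2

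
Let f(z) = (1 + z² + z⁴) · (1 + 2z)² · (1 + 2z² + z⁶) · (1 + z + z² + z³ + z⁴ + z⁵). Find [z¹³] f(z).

30

(1 + z² + z⁴) has coefficients 1,0,1,0,1 for degrees 0…4.
(1 + 2z)² has coefficients 1,4,4,0,0,0,0,0,0,0,0,0,0,0 for degrees 0…13.
Multiplying by (1 + 2z² + z⁶) gives running coefficients 1,4,6,8,8,0,1,4,4,0,0,0,0,0 for degrees 0…13.
Finally multiplying by (1 + z + z² + z³ + z⁴ + z⁵), the product of all factors after the first has coefficients 1,5,11,19,27,27,27,27,25,17,9,9,8,4 for degrees 0…13.
[z¹³] = 1·4 + 1·9 + 1·17 = 30.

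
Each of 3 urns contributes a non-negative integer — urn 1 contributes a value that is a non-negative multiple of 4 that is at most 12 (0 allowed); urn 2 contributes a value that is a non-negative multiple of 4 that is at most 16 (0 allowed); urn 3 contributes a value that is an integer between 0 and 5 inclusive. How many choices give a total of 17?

The generating function for the choices is (1 + z^4 + z^8 + z^12)·(1 + z^4 + z^8 + z^12 + z^16)·(1 + z + z^2 + z^3 + z^4 + z^5); the count is [z^17].
(1 + z^4 + z^8 + z^12) has coefficients 1,0,0,0,1,0,0,0,1,0,0,0,1 for degrees 0…12.
(1 + z^4 + z^8 + z^12 + z^16) has coefficients 1,0,0,0,1,0,0,0,1,0,0,0,1,0,0,0,1,0 for degrees 0…17.
Finally multiplying by (1 + z + z^2 + z^3 + z^4 + z^5), the product of all factors after the first has coefficients 1,1,1,1,2,2,1,1,2,2,1,1,2,2,1,1,2,2 for degrees 0…17.
[z^17] = 1·2 + 1·2 + 1·2 + 1·2 = 8.

8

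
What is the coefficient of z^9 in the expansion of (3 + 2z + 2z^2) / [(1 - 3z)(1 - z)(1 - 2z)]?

335240

Partial fractions give a closed form: a_n = (35/2)·3^n + (7/2)·1^n + (-18)·2^n.
At n = 9: a_9 = 335240.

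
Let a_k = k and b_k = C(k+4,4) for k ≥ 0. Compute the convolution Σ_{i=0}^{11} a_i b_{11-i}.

The convolution is the t^11 coefficient of A(t)B(t).
Σ = 0·1365 + 1·1001 + 2·715 + 3·495 + 4·330 + 5·210 + 6·126 + 7·70 + 8·35 + 9·15 + 10·5 + 11·1 = 8008.

8008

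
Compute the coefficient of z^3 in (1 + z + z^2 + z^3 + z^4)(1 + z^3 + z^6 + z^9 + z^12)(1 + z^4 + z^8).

(1 + z + z^2 + z^3 + z^4) has coefficients 1,1,1,1 for degrees 0…3.
(1 + z^3 + z^6 + z^9 + z^12) has coefficients 1,0,0,1 for degrees 0…3.
Finally multiplying by (1 + z^4 + z^8), the product of all factors after the first has coefficients 1,0,0,1 for degrees 0…3.
[z^3] = 1·1 + 1·0 + 1·0 + 1·1 = 2.

2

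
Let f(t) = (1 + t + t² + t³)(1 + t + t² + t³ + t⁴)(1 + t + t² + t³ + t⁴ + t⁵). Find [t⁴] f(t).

14

(1 + t + t² + t³) has coefficients 1,1,1,1 for degrees 0…3.
(1 + t + t² + t³ + t⁴) has coefficients 1,1,1,1,1 for degrees 0…4.
Finally multiplying by (1 + t + t² + t³ + t⁴ + t⁵), the product of all factors after the first has coefficients 1,2,3,4,5 for degrees 0…4.
[t⁴] = 1·5 + 1·4 + 1·3 + 1·2 = 14.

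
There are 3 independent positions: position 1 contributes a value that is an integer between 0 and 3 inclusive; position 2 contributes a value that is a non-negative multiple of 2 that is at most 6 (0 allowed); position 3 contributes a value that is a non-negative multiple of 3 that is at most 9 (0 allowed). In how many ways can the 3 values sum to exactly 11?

5

The generating function for the choices is (1 + t + t^2 + t^3)·(1 + t^2 + t^4 + t^6)·(1 + t^3 + t^6 + t^9); the count is [t^11].
(1 + t + t^2 + t^3) has coefficients 1,1,1,1 for degrees 0…3.
(1 + t^2 + t^4 + t^6) has coefficients 1,0,1,0,1,0,1,0,0,0,0,0 for degrees 0…11.
Finally multiplying by (1 + t^3 + t^6 + t^9), the product of all factors after the first has coefficients 1,0,1,1,1,1,2,1,1,2,1,1 for degrees 0…11.
[t^11] = 1·1 + 1·1 + 1·2 + 1·1 = 5.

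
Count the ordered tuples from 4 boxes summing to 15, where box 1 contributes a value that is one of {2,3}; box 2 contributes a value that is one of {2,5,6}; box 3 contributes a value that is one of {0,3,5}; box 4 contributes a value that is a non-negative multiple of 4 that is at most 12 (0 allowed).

The generating function for the choices is (z² + z³)·(z² + z⁵ + z⁶)·(1 + z³ + z⁵)·(1 + z⁴ + z⁸ + z¹²); the count is [z¹⁵].
(z² + z³) has coefficients 0,0,1,1 for degrees 0…3.
(z² + z⁵ + z⁶) has coefficients 0,0,1,0,0,1,1,0,0,0,0,0,0,0,0,0 for degrees 0…15.
Multiplying by (1 + z³ + z⁵) gives running coefficients 0,0,1,0,0,2,1,1,1,1,1,1,0,0,0,0 for degrees 0…15.
Finally multiplying by (1 + z⁴ + z⁸ + z¹²), the product of all factors after the first has coefficients 0,0,1,0,0,2,2,1,1,3,3,2,1,3,3,2 for degrees 0…15.
[z¹⁵] = 1·3 + 1·1 = 4.

4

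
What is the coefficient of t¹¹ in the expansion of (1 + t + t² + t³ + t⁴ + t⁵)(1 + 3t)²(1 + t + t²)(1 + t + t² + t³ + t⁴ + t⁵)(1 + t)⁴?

3318

(1 + t + t² + t³ + t⁴ + t⁵) has coefficients 1,1,1,1,1,1 for degrees 0…5.
(1 + 3t)² has coefficients 1,6,9,0,0,0,0,0,0,0,0,0 for degrees 0…11.
Multiplying by (1 + t + t²) gives running coefficients 1,7,16,15,9,0,0,0,0,0,0,0 for degrees 0…11.
Multiplying by (1 + t + t² + t³ + t⁴ + t⁵) gives running coefficients 1,8,24,39,48,48,47,40,24,9,0,0 for degrees 0…11.
Finally multiplying by (1 + t)⁴, the product of all factors after the first has coefficients 1,12,62,187,381,578,707,747,706,581,387,190 for degrees 0…11.
[t¹¹] = 1·190 + 1·387 + 1·581 + 1·706 + 1·747 + 1·707 = 3318.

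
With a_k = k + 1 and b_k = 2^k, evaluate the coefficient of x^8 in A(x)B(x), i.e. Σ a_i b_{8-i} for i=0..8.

Write out a_i and b_{8-i} for i = 0,…,8 and sum the products.
Σ = 1·256 + 2·128 + 3·64 + 4·32 + 5·16 + 6·8 + 7·4 + 8·2 + 9·1 = 1013.

1013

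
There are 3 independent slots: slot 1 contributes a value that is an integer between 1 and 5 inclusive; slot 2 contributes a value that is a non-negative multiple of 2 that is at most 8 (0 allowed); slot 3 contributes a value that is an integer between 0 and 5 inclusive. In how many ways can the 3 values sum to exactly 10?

The generating function for the choices is (t + t^2 + t^3 + t^4 + t^5)·(1 + t^2 + t^4 + t^6 + t^8)·(1 + t + t^2 + t^3 + t^4 + t^5); the count is [t^10].
(t + t^2 + t^3 + t^4 + t^5) has coefficients 0,1,1,1,1,1 for degrees 0…5.
(1 + t^2 + t^4 + t^6 + t^8) has coefficients 1,0,1,0,1,0,1,0,1,0,0 for degrees 0…10.
Finally multiplying by (1 + t + t^2 + t^3 + t^4 + t^5), the product of all factors after the first has coefficients 1,1,2,2,3,3,3,3,3,3,2 for degrees 0…10.
[t^10] = 1·3 + 1·3 + 1·3 + 1·3 + 1·3 = 15.

15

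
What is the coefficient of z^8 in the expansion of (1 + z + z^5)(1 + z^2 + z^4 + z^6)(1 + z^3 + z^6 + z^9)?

(1 + z + z^5) has coefficients 1,1,0,0,0,1 for degrees 0…5.
(1 + z^2 + z^4 + z^6) has coefficients 1,0,1,0,1,0,1,0,0 for degrees 0…8.
Finally multiplying by (1 + z^3 + z^6 + z^9), the product of all factors after the first has coefficients 1,0,1,1,1,1,2,1,1 for degrees 0…8.
[z^8] = 1·1 + 1·1 + 1·1 = 3.

3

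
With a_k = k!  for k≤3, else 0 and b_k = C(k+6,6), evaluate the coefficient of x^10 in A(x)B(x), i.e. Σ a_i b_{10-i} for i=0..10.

The convolution is the t^10 coefficient of A(t)B(t).
Σ = 1·8008 + 1·5005 + 2·3003 + 6·1716 + 0·924 + 0·462 + 0·210 + 0·84 + 0·28 + 0·7 + 0·1 = 29315.

29315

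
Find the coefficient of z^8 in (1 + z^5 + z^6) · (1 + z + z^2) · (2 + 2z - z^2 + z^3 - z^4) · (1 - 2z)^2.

(1 + z^5 + z^6) has coefficients 1,0,0,0,0,1,1 for degrees 0…6.
(1 + z + z^2) has coefficients 1,1,1,0,0,0,0,0,0 for degrees 0…8.
Multiplying by (2 + 2z - z^2 + z^3 - z^4) gives running coefficients 2,4,3,2,-1,0,-1,0,0 for degrees 0…8.
Finally multiplying by (1 - 2z)^2, the product of all factors after the first has coefficients 2,-4,-5,6,3,12,-5,4,-4 for degrees 0…8.
[z^8] = 1·(-4) + 1·6 + 1·(-5) = -3.

-3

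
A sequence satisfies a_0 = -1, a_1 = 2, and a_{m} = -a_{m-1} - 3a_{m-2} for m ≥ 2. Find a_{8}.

109

The ordinary generating function has denominator 1 + y + 3y^2.
Iterating the recurrence: a_0,…,a_{8} = -1, 2, 1, -7, 4, 17, -29, -22, 109.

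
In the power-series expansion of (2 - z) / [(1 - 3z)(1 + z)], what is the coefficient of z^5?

The denominator gives the recurrence a_n = 2a_(n−1) + 3a_(n−2) for n ≥ 2; the numerator fixes a_0 = 2, a_1 = 3.
Iterating: 2, 3, 12, 33, 102, 303, so a_5 = 303.

303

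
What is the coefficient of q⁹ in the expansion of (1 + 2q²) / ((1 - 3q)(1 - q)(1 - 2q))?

The denominator gives the recurrence a_n = 6a_(n−1) − 11a_(n−2) + 6a_(n−3) for n ≥ 3; the numerator fixes a_0 = 1, a_1 = 6, a_2 = 27.
Iterating: 1, 6, 27, 102, 351, 1146, 3627, 11262, 34551, 105186, so a_9 = 105186.

105186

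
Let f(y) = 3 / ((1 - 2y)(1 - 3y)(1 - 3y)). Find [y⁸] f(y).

The denominator gives the recurrence a_n = 8a_(n−1) − 21a_(n−2) + 18a_(n−3) for n ≥ 3; the numerator fixes a_0 = 3, a_1 = 24, a_2 = 129.
Iterating: 3, 24, 129, 582, 2379, 9132, 33573, 119634, 416415, so a_8 = 416415.

416415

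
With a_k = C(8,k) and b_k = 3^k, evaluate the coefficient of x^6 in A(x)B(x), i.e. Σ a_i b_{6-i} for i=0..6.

Write out a_i and b_{6-i} for i = 0,…,6 and sum the products.
Σ = 1·729 + 8·243 + 28·81 + 56·27 + 70·9 + 56·3 + 28·1 = 7279.

7279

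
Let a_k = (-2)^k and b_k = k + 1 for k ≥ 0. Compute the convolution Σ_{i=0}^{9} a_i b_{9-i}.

-224

The convolution is the t^9 coefficient of A(t)B(t).
Σ = 1·10 − 2·9 + 4·8 − 8·7 + 16·6 − 32·5 + 64·4 − 128·3 + 256·2 − 512·1 = -224.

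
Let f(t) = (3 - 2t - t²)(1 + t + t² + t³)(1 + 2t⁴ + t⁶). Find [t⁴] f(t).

(3 - 2t - t²) has coefficients 3,-2,-1 for degrees 0…2.
(1 + t + t² + t³) has coefficients 1,1,1,1,0 for degrees 0…4.
Finally multiplying by (1 + 2t⁴ + t⁶), the product of all factors after the first has coefficients 1,1,1,1,2 for degrees 0…4.
[t⁴] = 3·2 − 2·1 − 1·1 = 3.

3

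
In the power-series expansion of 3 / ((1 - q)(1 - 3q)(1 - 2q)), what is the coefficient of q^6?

9075

Partial fractions give a closed form: a_n = (3/2)·1^n + (27/2)·3^n + (-12)·2^n.
At n = 6: a_6 = 9075.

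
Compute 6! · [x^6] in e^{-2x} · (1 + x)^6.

592

The EGF product rule gives c_6 = Σ_{k_1+k_2=6} C(6; k_1,k_2) · ∏ g_i(k_i), where e^{-2x} gives (-2)^k; (1+x)^6 gives the falling factorial (6)_k.
g_1(k) for k = 0…6: 1, -2, 4, -8, 16, -32, 64.
g_2(k) for k = 0…6: 1, 6, 30, 120, 360, 720, 720.
c_6 = Σ_k C(6,k)·g_1(k)·g_2(6−k) = 1·1·720 + 6·(-2)·720 + 15·4·360 + 20·(-8)·120 + 15·16·30 + 6·(-32)·6 + 1·64·1 = 720 − 8640 + 21600 − 19200 + 7200 − 1152 + 64 = 592.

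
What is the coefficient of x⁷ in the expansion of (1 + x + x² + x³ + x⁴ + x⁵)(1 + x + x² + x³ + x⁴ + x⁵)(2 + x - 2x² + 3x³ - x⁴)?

12

(1 + x + x² + x³ + x⁴ + x⁵) has coefficients 1,1,1,1,1,1 for degrees 0…5.
(1 + x + x² + x³ + x⁴ + x⁵) has coefficients 1,1,1,1,1,1,0,0 for degrees 0…7.
Finally multiplying by (2 + x - 2x² + 3x³ - x⁴), the product of all factors after the first has coefficients 2,3,1,4,3,3,1,0 for degrees 0…7.
[x⁷] = 1·0 + 1·1 + 1·3 + 1·3 + 1·4 + 1·1 = 12.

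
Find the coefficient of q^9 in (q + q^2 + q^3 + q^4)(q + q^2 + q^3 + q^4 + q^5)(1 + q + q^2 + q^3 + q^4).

(q + q^2 + q^3 + q^4) has coefficients 0,1,1,1,1 for degrees 0…4.
(q + q^2 + q^3 + q^4 + q^5) has coefficients 0,1,1,1,1,1,0,0,0,0 for degrees 0…9.
Finally multiplying by (1 + q + q^2 + q^3 + q^4), the product of all factors after the first has coefficients 0,1,2,3,4,5,4,3,2,1 for degrees 0…9.
[q^9] = 1·2 + 1·3 + 1·4 + 1·5 = 14.

14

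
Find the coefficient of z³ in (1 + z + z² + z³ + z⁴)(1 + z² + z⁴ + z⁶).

2

(1 + z + z² + z³ + z⁴) has coefficients 1,1,1,1 for degrees 0…3.
(1 + z² + z⁴ + z⁶) has coefficients 1,0,1,0 for degrees 0…3.
[z³] = 1·0 + 1·1 + 1·0 + 1·1 = 2.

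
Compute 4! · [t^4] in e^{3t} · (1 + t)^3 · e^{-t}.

304

The EGF product rule gives c_4 = Σ_{k_1+k_2+k_3=4} C(4; k_1,k_2,k_3) · ∏ g_i(k_i), where e^{3t} gives (3)^k; (1+t)^3 gives the falling factorial (3)_k; e^{-t} gives (-1)^k.
g_1(k) for k = 0…4: 1, 3, 9, 27, 81.
g_2(k) for k = 0…4: 1, 3, 6, 6, 0.
g_3(k) for k = 0…4: 1, -1, 1, -1, 1.
First combine the last two factors: h(k) = Σ_j C(k,j)·g_2(j)·g_3(k−j) for k = 0…4: 1, 2, 1, -4, 1.
c_4 = Σ_k C(4,k)·g_1(k)·h(4−k) = 1·1·1 + 4·3·(-4) + 6·9·1 + 4·27·2 + 1·81·1 = 1 − 48 + 54 + 216 + 81 = 304.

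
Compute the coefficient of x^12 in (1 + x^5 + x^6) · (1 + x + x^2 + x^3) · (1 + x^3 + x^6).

3

(1 + x^5 + x^6) has coefficients 1,0,0,0,0,1,1 for degrees 0…6.
(1 + x + x^2 + x^3) has coefficients 1,1,1,1,0,0,0,0,0,0,0,0,0 for degrees 0…12.
Finally multiplying by (1 + x^3 + x^6), the product of all factors after the first has coefficients 1,1,1,2,1,1,2,1,1,1,0,0,0 for degrees 0…12.
[x^12] = 1·0 + 1·1 + 1·2 = 3.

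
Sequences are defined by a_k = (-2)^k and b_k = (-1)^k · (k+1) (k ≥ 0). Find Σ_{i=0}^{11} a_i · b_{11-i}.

-8178

The convolution is the t^11 coefficient of A(t)B(t).
Σ = 1·(-12) − 2·11 + 4·(-10) − 8·9 + 16·(-8) − 32·7 + 64·(-6) − 128·5 + 256·(-4) − 512·3 + 1024·(-2) − 2048·1 = -8178.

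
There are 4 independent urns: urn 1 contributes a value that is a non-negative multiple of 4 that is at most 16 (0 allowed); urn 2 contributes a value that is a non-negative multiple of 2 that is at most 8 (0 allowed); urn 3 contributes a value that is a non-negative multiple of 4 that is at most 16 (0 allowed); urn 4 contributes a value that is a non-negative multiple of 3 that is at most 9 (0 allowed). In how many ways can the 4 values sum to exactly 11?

The generating function for the choices is (1 + t⁴ + t⁸ + t¹² + t¹⁶)·(1 + t² + t⁴ + t⁶ + t⁸)·(1 + t⁴ + t⁸ + t¹² + t¹⁶)·(1 + t³ + t⁶ + t⁹); the count is [t¹¹].
(1 + t⁴ + t⁸ + t¹² + t¹⁶) has coefficients 1,0,0,0,1,0,0,0,1,0,0,0 for degrees 0…11.
(1 + t² + t⁴ + t⁶ + t⁸) has coefficients 1,0,1,0,1,0,1,0,1,0,0,0 for degrees 0…11.
Multiplying by (1 + t⁴ + t⁸ + t¹² + t¹⁶) gives running coefficients 1,0,1,0,2,0,2,0,3,0,2,0 for degrees 0…11.
Finally multiplying by (1 + t³ + t⁶ + t⁹), the product of all factors after the first has coefficients 1,0,1,1,2,1,3,2,4,3,4,4 for degrees 0…11.
[t¹¹] = 1·4 + 1·2 + 1·1 = 7.

7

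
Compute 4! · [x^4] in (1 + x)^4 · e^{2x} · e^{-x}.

The EGF product rule gives c_4 = Σ_{k_1+k_2+k_3=4} C(4; k_1,k_2,k_3) · ∏ g_i(k_i), where (1+x)^4 gives the falling factorial (4)_k; e^{2x} gives (2)^k; e^{-x} gives (-1)^k.
g_1(k) for k = 0…4: 1, 4, 12, 24, 24.
g_2(k) for k = 0…4: 1, 2, 4, 8, 16.
g_3(k) for k = 0…4: 1, -1, 1, -1, 1.
First combine the last two factors: h(k) = Σ_j C(k,j)·g_2(j)·g_3(k−j) for k = 0…4: 1, 1, 1, 1, 1.
c_4 = Σ_k C(4,k)·g_1(k)·h(4−k) = 1·1·1 + 4·4·1 + 6·12·1 + 4·24·1 + 1·24·1 = 1 + 16 + 72 + 96 + 24 = 209.

209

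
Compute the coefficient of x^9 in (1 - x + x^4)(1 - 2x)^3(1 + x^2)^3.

-62

(1 - x + x^4) has coefficients 1,-1,0,0,1 for degrees 0…4.
(1 - 2x)^3 has coefficients 1,-6,12,-8,0,0,0,0,0,0 for degrees 0…9.
Finally multiplying by (1 + x^2)^3, the product of all factors after the first has coefficients 1,-6,15,-26,39,-42,37,-30,12,-8 for degrees 0…9.
[x^9] = 1·(-8) − 1·12 + 1·(-42) = -62.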